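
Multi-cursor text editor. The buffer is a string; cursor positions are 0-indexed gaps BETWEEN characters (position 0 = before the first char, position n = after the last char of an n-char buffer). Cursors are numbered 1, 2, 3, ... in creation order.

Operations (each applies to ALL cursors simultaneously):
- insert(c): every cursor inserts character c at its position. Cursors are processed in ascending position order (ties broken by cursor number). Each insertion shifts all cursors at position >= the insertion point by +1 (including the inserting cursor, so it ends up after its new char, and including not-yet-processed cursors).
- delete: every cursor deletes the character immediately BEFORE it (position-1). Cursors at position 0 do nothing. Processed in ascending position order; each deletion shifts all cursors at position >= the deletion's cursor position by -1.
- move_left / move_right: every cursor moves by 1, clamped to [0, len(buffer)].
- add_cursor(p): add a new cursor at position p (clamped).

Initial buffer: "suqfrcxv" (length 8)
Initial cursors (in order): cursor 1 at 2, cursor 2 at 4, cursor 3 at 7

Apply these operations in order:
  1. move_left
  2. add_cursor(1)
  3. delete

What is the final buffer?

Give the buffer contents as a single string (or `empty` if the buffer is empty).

After op 1 (move_left): buffer="suqfrcxv" (len 8), cursors c1@1 c2@3 c3@6, authorship ........
After op 2 (add_cursor(1)): buffer="suqfrcxv" (len 8), cursors c1@1 c4@1 c2@3 c3@6, authorship ........
After op 3 (delete): buffer="ufrxv" (len 5), cursors c1@0 c4@0 c2@1 c3@3, authorship .....

Answer: ufrxv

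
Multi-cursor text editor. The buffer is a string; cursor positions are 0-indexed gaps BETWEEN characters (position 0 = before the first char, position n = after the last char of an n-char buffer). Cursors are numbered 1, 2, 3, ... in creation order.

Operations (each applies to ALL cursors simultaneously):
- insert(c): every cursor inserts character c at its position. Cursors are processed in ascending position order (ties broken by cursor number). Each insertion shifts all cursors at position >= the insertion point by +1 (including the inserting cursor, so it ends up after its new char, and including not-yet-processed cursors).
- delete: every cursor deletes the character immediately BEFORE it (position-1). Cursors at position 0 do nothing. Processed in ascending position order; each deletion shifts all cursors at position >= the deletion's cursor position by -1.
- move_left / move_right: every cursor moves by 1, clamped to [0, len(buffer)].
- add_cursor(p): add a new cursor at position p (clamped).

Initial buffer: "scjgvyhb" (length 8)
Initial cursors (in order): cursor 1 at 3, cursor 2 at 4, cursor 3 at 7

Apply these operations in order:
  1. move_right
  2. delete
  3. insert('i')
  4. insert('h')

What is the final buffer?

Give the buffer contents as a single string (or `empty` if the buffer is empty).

After op 1 (move_right): buffer="scjgvyhb" (len 8), cursors c1@4 c2@5 c3@8, authorship ........
After op 2 (delete): buffer="scjyh" (len 5), cursors c1@3 c2@3 c3@5, authorship .....
After op 3 (insert('i')): buffer="scjiiyhi" (len 8), cursors c1@5 c2@5 c3@8, authorship ...12..3
After op 4 (insert('h')): buffer="scjiihhyhih" (len 11), cursors c1@7 c2@7 c3@11, authorship ...1212..33

Answer: scjiihhyhih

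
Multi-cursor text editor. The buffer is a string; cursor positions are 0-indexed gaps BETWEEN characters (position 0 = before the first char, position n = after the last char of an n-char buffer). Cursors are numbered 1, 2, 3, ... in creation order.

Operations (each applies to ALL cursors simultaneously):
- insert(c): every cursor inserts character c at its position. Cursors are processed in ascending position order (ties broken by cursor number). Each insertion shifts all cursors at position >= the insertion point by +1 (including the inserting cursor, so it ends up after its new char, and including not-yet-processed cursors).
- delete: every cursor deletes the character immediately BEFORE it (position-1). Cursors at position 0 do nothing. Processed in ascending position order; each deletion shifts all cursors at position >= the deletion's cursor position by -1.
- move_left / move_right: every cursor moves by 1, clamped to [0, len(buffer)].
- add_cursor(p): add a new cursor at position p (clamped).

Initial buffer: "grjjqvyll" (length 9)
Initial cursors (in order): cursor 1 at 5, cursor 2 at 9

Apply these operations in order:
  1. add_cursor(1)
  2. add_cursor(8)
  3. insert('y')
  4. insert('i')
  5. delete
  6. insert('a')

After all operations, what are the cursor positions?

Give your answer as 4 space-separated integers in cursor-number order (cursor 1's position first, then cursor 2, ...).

After op 1 (add_cursor(1)): buffer="grjjqvyll" (len 9), cursors c3@1 c1@5 c2@9, authorship .........
After op 2 (add_cursor(8)): buffer="grjjqvyll" (len 9), cursors c3@1 c1@5 c4@8 c2@9, authorship .........
After op 3 (insert('y')): buffer="gyrjjqyvylyly" (len 13), cursors c3@2 c1@7 c4@11 c2@13, authorship .3....1...4.2
After op 4 (insert('i')): buffer="gyirjjqyivylyilyi" (len 17), cursors c3@3 c1@9 c4@14 c2@17, authorship .33....11...44.22
After op 5 (delete): buffer="gyrjjqyvylyly" (len 13), cursors c3@2 c1@7 c4@11 c2@13, authorship .3....1...4.2
After op 6 (insert('a')): buffer="gyarjjqyavylyalya" (len 17), cursors c3@3 c1@9 c4@14 c2@17, authorship .33....11...44.22

Answer: 9 17 3 14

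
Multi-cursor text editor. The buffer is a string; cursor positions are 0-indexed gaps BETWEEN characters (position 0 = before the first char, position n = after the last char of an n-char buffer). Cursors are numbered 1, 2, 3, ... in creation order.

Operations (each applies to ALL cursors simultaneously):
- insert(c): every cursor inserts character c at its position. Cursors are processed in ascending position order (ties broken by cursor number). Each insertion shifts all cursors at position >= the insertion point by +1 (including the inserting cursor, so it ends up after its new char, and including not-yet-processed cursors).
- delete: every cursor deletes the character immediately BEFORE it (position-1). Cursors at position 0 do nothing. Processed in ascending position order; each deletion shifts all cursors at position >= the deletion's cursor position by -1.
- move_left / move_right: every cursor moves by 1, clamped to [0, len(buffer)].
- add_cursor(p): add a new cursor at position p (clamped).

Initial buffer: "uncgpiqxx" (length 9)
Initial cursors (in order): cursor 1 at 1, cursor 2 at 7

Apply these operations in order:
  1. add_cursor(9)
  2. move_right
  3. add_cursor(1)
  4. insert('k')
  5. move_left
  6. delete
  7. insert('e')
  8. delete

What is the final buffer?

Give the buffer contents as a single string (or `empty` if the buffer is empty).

Answer: kkcgpiqkk

Derivation:
After op 1 (add_cursor(9)): buffer="uncgpiqxx" (len 9), cursors c1@1 c2@7 c3@9, authorship .........
After op 2 (move_right): buffer="uncgpiqxx" (len 9), cursors c1@2 c2@8 c3@9, authorship .........
After op 3 (add_cursor(1)): buffer="uncgpiqxx" (len 9), cursors c4@1 c1@2 c2@8 c3@9, authorship .........
After op 4 (insert('k')): buffer="uknkcgpiqxkxk" (len 13), cursors c4@2 c1@4 c2@11 c3@13, authorship .4.1......2.3
After op 5 (move_left): buffer="uknkcgpiqxkxk" (len 13), cursors c4@1 c1@3 c2@10 c3@12, authorship .4.1......2.3
After op 6 (delete): buffer="kkcgpiqkk" (len 9), cursors c4@0 c1@1 c2@7 c3@8, authorship 41.....23
After op 7 (insert('e')): buffer="ekekcgpiqekek" (len 13), cursors c4@1 c1@3 c2@10 c3@12, authorship 4411.....2233
After op 8 (delete): buffer="kkcgpiqkk" (len 9), cursors c4@0 c1@1 c2@7 c3@8, authorship 41.....23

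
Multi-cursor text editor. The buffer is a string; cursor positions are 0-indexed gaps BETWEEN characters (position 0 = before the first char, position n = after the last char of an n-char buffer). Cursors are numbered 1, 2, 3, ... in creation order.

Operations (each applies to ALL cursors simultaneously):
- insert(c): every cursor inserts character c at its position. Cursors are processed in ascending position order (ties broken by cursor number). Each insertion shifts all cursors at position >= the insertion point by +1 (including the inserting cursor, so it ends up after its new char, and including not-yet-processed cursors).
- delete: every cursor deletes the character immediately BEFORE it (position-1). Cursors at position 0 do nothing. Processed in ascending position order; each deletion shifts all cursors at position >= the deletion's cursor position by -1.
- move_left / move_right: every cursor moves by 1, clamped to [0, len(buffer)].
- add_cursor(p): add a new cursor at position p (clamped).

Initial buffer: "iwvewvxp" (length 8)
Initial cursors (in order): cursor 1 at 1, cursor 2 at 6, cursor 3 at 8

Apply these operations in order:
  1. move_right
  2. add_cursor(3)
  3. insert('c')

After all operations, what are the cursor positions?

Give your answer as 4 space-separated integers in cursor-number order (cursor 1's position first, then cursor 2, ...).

Answer: 3 10 12 5

Derivation:
After op 1 (move_right): buffer="iwvewvxp" (len 8), cursors c1@2 c2@7 c3@8, authorship ........
After op 2 (add_cursor(3)): buffer="iwvewvxp" (len 8), cursors c1@2 c4@3 c2@7 c3@8, authorship ........
After op 3 (insert('c')): buffer="iwcvcewvxcpc" (len 12), cursors c1@3 c4@5 c2@10 c3@12, authorship ..1.4....2.3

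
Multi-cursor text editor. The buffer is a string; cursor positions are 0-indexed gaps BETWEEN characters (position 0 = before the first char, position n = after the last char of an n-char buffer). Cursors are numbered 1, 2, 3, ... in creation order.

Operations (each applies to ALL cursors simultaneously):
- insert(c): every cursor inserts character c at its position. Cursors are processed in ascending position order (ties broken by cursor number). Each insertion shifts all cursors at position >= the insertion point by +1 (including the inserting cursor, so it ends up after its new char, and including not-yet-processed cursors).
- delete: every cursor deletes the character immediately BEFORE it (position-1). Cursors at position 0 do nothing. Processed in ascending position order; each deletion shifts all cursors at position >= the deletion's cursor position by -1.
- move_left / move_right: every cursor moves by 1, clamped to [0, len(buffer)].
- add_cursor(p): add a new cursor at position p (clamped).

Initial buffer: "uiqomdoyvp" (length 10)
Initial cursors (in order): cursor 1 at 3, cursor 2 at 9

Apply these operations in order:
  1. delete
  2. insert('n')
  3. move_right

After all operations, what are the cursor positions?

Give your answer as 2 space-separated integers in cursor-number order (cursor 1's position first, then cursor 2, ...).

After op 1 (delete): buffer="uiomdoyp" (len 8), cursors c1@2 c2@7, authorship ........
After op 2 (insert('n')): buffer="uinomdoynp" (len 10), cursors c1@3 c2@9, authorship ..1.....2.
After op 3 (move_right): buffer="uinomdoynp" (len 10), cursors c1@4 c2@10, authorship ..1.....2.

Answer: 4 10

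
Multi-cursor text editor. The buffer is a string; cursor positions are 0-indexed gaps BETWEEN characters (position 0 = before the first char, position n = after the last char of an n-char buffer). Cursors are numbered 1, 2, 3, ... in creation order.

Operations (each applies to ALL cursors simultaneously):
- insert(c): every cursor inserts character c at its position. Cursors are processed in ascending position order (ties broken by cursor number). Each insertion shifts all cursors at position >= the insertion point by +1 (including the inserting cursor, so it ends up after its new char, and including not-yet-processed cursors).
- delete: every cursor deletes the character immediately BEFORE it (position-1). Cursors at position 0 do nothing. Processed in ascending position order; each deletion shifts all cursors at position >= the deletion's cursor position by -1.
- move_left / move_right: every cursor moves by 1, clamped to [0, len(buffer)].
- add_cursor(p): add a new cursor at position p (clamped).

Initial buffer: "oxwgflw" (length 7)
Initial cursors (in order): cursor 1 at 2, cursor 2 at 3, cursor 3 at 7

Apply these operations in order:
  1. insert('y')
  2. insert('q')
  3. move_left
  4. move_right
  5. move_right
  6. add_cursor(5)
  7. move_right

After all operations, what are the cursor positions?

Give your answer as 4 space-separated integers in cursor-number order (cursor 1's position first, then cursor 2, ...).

After op 1 (insert('y')): buffer="oxywygflwy" (len 10), cursors c1@3 c2@5 c3@10, authorship ..1.2....3
After op 2 (insert('q')): buffer="oxyqwyqgflwyq" (len 13), cursors c1@4 c2@7 c3@13, authorship ..11.22....33
After op 3 (move_left): buffer="oxyqwyqgflwyq" (len 13), cursors c1@3 c2@6 c3@12, authorship ..11.22....33
After op 4 (move_right): buffer="oxyqwyqgflwyq" (len 13), cursors c1@4 c2@7 c3@13, authorship ..11.22....33
After op 5 (move_right): buffer="oxyqwyqgflwyq" (len 13), cursors c1@5 c2@8 c3@13, authorship ..11.22....33
After op 6 (add_cursor(5)): buffer="oxyqwyqgflwyq" (len 13), cursors c1@5 c4@5 c2@8 c3@13, authorship ..11.22....33
After op 7 (move_right): buffer="oxyqwyqgflwyq" (len 13), cursors c1@6 c4@6 c2@9 c3@13, authorship ..11.22....33

Answer: 6 9 13 6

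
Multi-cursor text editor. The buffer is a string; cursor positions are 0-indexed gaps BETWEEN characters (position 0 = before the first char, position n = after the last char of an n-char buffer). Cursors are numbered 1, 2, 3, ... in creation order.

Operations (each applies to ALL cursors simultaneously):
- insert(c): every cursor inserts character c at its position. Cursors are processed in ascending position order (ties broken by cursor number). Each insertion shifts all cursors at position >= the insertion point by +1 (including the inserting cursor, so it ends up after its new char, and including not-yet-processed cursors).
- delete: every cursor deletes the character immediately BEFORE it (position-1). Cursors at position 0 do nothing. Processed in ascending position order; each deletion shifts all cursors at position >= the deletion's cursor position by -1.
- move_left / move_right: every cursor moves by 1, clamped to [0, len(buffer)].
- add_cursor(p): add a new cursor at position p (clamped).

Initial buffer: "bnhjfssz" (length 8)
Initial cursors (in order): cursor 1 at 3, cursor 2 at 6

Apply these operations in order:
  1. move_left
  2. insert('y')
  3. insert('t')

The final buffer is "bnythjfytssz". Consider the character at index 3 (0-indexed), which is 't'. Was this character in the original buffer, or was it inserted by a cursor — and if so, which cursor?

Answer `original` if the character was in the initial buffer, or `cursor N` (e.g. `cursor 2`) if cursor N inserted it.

After op 1 (move_left): buffer="bnhjfssz" (len 8), cursors c1@2 c2@5, authorship ........
After op 2 (insert('y')): buffer="bnyhjfyssz" (len 10), cursors c1@3 c2@7, authorship ..1...2...
After op 3 (insert('t')): buffer="bnythjfytssz" (len 12), cursors c1@4 c2@9, authorship ..11...22...
Authorship (.=original, N=cursor N): . . 1 1 . . . 2 2 . . .
Index 3: author = 1

Answer: cursor 1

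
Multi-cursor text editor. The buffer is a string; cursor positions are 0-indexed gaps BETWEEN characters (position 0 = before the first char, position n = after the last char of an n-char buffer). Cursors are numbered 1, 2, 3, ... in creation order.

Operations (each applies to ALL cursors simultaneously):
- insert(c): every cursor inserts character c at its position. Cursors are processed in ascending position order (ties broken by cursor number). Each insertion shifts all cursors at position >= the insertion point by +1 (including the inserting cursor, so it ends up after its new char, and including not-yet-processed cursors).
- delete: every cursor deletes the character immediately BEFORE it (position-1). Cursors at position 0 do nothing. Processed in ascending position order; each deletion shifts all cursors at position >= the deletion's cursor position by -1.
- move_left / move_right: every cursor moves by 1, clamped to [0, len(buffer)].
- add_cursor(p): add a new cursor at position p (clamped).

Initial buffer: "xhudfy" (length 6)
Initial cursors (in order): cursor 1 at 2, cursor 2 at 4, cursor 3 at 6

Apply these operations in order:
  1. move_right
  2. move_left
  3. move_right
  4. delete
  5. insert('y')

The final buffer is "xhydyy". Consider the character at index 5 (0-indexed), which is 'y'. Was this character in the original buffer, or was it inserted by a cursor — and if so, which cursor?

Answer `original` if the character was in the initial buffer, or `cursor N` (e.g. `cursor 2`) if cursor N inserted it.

After op 1 (move_right): buffer="xhudfy" (len 6), cursors c1@3 c2@5 c3@6, authorship ......
After op 2 (move_left): buffer="xhudfy" (len 6), cursors c1@2 c2@4 c3@5, authorship ......
After op 3 (move_right): buffer="xhudfy" (len 6), cursors c1@3 c2@5 c3@6, authorship ......
After op 4 (delete): buffer="xhd" (len 3), cursors c1@2 c2@3 c3@3, authorship ...
After op 5 (insert('y')): buffer="xhydyy" (len 6), cursors c1@3 c2@6 c3@6, authorship ..1.23
Authorship (.=original, N=cursor N): . . 1 . 2 3
Index 5: author = 3

Answer: cursor 3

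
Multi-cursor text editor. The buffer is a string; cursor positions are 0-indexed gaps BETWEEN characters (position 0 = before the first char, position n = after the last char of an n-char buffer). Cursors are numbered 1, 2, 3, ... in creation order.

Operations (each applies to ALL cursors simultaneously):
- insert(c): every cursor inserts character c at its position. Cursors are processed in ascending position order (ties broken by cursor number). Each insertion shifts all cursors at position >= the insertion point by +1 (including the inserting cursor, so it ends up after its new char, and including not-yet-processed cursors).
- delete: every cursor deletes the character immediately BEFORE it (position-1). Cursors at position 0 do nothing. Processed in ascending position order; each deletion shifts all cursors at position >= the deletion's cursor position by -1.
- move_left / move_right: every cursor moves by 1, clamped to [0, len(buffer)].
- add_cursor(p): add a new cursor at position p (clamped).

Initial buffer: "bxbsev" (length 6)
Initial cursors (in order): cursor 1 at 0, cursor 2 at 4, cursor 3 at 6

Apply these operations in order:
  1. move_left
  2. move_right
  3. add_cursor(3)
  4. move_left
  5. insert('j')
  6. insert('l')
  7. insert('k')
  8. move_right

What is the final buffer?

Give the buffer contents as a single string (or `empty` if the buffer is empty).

Answer: jlkbxjlkbjlksejlkv

Derivation:
After op 1 (move_left): buffer="bxbsev" (len 6), cursors c1@0 c2@3 c3@5, authorship ......
After op 2 (move_right): buffer="bxbsev" (len 6), cursors c1@1 c2@4 c3@6, authorship ......
After op 3 (add_cursor(3)): buffer="bxbsev" (len 6), cursors c1@1 c4@3 c2@4 c3@6, authorship ......
After op 4 (move_left): buffer="bxbsev" (len 6), cursors c1@0 c4@2 c2@3 c3@5, authorship ......
After op 5 (insert('j')): buffer="jbxjbjsejv" (len 10), cursors c1@1 c4@4 c2@6 c3@9, authorship 1..4.2..3.
After op 6 (insert('l')): buffer="jlbxjlbjlsejlv" (len 14), cursors c1@2 c4@6 c2@9 c3@13, authorship 11..44.22..33.
After op 7 (insert('k')): buffer="jlkbxjlkbjlksejlkv" (len 18), cursors c1@3 c4@8 c2@12 c3@17, authorship 111..444.222..333.
After op 8 (move_right): buffer="jlkbxjlkbjlksejlkv" (len 18), cursors c1@4 c4@9 c2@13 c3@18, authorship 111..444.222..333.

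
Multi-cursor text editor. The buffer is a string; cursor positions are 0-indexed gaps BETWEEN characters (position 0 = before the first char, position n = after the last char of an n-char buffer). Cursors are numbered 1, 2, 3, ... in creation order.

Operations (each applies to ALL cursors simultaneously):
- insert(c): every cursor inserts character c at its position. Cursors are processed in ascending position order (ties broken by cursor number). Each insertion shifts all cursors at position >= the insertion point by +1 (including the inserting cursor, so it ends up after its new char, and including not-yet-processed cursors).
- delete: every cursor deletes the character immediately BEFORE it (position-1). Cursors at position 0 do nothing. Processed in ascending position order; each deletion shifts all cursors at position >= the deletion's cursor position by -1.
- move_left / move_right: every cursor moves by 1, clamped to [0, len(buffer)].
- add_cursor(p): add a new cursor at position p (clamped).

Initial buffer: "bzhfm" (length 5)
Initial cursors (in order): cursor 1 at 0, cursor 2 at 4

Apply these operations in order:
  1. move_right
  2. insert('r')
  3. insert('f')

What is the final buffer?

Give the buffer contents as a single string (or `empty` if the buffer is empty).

Answer: brfzhfmrf

Derivation:
After op 1 (move_right): buffer="bzhfm" (len 5), cursors c1@1 c2@5, authorship .....
After op 2 (insert('r')): buffer="brzhfmr" (len 7), cursors c1@2 c2@7, authorship .1....2
After op 3 (insert('f')): buffer="brfzhfmrf" (len 9), cursors c1@3 c2@9, authorship .11....22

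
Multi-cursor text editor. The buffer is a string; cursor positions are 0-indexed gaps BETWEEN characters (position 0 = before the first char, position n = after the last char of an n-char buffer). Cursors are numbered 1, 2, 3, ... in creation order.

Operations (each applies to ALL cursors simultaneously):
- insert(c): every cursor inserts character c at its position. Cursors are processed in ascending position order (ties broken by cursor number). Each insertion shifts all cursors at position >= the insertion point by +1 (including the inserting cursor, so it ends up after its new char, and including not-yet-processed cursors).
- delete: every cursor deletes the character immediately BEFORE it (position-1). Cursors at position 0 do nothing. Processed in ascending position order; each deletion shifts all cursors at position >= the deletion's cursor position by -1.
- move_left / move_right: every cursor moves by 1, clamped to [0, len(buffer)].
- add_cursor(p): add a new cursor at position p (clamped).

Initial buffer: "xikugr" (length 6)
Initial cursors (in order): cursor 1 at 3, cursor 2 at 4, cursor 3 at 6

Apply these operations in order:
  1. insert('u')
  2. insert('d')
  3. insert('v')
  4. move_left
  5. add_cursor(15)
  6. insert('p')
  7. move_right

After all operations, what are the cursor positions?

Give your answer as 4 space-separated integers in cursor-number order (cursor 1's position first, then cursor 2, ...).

Answer: 7 12 18 19

Derivation:
After op 1 (insert('u')): buffer="xikuuugru" (len 9), cursors c1@4 c2@6 c3@9, authorship ...1.2..3
After op 2 (insert('d')): buffer="xikuduudgrud" (len 12), cursors c1@5 c2@8 c3@12, authorship ...11.22..33
After op 3 (insert('v')): buffer="xikudvuudvgrudv" (len 15), cursors c1@6 c2@10 c3@15, authorship ...111.222..333
After op 4 (move_left): buffer="xikudvuudvgrudv" (len 15), cursors c1@5 c2@9 c3@14, authorship ...111.222..333
After op 5 (add_cursor(15)): buffer="xikudvuudvgrudv" (len 15), cursors c1@5 c2@9 c3@14 c4@15, authorship ...111.222..333
After op 6 (insert('p')): buffer="xikudpvuudpvgrudpvp" (len 19), cursors c1@6 c2@11 c3@17 c4@19, authorship ...1111.2222..33334
After op 7 (move_right): buffer="xikudpvuudpvgrudpvp" (len 19), cursors c1@7 c2@12 c3@18 c4@19, authorship ...1111.2222..33334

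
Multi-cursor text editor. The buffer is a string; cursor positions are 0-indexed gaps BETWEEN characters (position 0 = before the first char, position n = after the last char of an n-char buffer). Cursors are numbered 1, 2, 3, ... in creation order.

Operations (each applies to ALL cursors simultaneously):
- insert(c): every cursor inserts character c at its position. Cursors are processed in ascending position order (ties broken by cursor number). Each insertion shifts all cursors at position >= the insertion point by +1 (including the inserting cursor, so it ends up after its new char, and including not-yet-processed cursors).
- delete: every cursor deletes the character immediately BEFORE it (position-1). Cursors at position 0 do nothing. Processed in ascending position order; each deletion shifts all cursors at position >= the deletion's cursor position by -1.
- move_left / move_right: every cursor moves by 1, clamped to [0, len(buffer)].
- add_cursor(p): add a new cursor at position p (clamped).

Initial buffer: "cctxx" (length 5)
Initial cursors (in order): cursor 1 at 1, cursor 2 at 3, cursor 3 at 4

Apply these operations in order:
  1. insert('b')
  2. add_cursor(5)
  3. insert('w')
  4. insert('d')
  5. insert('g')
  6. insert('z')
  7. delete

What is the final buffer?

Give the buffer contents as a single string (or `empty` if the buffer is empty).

After op 1 (insert('b')): buffer="cbctbxbx" (len 8), cursors c1@2 c2@5 c3@7, authorship .1..2.3.
After op 2 (add_cursor(5)): buffer="cbctbxbx" (len 8), cursors c1@2 c2@5 c4@5 c3@7, authorship .1..2.3.
After op 3 (insert('w')): buffer="cbwctbwwxbwx" (len 12), cursors c1@3 c2@8 c4@8 c3@11, authorship .11..224.33.
After op 4 (insert('d')): buffer="cbwdctbwwddxbwdx" (len 16), cursors c1@4 c2@11 c4@11 c3@15, authorship .111..22424.333.
After op 5 (insert('g')): buffer="cbwdgctbwwddggxbwdgx" (len 20), cursors c1@5 c2@14 c4@14 c3@19, authorship .1111..2242424.3333.
After op 6 (insert('z')): buffer="cbwdgzctbwwddggzzxbwdgzx" (len 24), cursors c1@6 c2@17 c4@17 c3@23, authorship .11111..224242424.33333.
After op 7 (delete): buffer="cbwdgctbwwddggxbwdgx" (len 20), cursors c1@5 c2@14 c4@14 c3@19, authorship .1111..2242424.3333.

Answer: cbwdgctbwwddggxbwdgx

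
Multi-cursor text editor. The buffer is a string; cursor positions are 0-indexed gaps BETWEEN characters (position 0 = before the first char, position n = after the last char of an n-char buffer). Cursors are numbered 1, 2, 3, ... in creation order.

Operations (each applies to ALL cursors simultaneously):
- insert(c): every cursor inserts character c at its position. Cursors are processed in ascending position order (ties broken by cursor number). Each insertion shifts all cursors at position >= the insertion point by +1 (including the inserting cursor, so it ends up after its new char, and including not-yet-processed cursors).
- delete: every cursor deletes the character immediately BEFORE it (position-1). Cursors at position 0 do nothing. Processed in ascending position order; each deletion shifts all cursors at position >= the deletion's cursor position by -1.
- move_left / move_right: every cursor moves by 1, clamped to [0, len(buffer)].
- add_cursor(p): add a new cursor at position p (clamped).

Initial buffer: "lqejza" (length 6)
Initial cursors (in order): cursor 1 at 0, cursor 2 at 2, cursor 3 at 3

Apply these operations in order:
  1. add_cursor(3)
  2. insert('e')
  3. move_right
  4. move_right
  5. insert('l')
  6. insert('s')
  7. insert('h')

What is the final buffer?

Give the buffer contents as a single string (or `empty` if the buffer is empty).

Answer: elqlsheeelshejzllsshha

Derivation:
After op 1 (add_cursor(3)): buffer="lqejza" (len 6), cursors c1@0 c2@2 c3@3 c4@3, authorship ......
After op 2 (insert('e')): buffer="elqeeeejza" (len 10), cursors c1@1 c2@4 c3@7 c4@7, authorship 1..2.34...
After op 3 (move_right): buffer="elqeeeejza" (len 10), cursors c1@2 c2@5 c3@8 c4@8, authorship 1..2.34...
After op 4 (move_right): buffer="elqeeeejza" (len 10), cursors c1@3 c2@6 c3@9 c4@9, authorship 1..2.34...
After op 5 (insert('l')): buffer="elqleeelejzlla" (len 14), cursors c1@4 c2@8 c3@13 c4@13, authorship 1..12.324..34.
After op 6 (insert('s')): buffer="elqlseeelsejzllssa" (len 18), cursors c1@5 c2@10 c3@17 c4@17, authorship 1..112.3224..3434.
After op 7 (insert('h')): buffer="elqlsheeelshejzllsshha" (len 22), cursors c1@6 c2@12 c3@21 c4@21, authorship 1..1112.32224..343434.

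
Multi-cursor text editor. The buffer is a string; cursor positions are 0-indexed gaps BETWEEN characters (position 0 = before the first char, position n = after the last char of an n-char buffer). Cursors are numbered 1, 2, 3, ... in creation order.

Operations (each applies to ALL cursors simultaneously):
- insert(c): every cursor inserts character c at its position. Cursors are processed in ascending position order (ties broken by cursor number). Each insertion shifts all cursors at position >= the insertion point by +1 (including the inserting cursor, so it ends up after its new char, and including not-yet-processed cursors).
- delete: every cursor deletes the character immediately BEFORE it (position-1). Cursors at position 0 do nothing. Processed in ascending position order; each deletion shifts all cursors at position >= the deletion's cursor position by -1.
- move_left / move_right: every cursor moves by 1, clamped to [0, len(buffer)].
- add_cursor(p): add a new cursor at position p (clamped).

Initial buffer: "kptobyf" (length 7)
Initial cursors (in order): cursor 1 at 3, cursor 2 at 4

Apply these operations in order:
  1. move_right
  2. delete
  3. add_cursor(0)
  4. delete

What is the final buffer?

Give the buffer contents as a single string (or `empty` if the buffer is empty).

After op 1 (move_right): buffer="kptobyf" (len 7), cursors c1@4 c2@5, authorship .......
After op 2 (delete): buffer="kptyf" (len 5), cursors c1@3 c2@3, authorship .....
After op 3 (add_cursor(0)): buffer="kptyf" (len 5), cursors c3@0 c1@3 c2@3, authorship .....
After op 4 (delete): buffer="kyf" (len 3), cursors c3@0 c1@1 c2@1, authorship ...

Answer: kyf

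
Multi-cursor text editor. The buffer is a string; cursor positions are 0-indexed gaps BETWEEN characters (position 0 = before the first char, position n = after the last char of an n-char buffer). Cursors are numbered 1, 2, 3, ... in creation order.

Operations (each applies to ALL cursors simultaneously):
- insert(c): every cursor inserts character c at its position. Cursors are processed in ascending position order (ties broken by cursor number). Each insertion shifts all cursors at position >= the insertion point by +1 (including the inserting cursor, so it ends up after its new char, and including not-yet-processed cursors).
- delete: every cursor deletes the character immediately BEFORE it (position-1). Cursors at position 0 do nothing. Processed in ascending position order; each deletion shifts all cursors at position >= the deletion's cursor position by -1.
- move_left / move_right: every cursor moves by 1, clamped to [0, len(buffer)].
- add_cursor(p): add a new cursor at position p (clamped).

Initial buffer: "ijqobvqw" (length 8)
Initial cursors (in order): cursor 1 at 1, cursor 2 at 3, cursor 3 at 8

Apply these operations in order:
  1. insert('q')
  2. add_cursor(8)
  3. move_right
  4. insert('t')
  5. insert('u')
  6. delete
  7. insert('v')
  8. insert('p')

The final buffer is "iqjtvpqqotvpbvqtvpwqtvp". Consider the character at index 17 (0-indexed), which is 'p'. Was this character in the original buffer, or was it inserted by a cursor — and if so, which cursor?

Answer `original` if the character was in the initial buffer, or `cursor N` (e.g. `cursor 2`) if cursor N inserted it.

After op 1 (insert('q')): buffer="iqjqqobvqwq" (len 11), cursors c1@2 c2@5 c3@11, authorship .1..2.....3
After op 2 (add_cursor(8)): buffer="iqjqqobvqwq" (len 11), cursors c1@2 c2@5 c4@8 c3@11, authorship .1..2.....3
After op 3 (move_right): buffer="iqjqqobvqwq" (len 11), cursors c1@3 c2@6 c4@9 c3@11, authorship .1..2.....3
After op 4 (insert('t')): buffer="iqjtqqotbvqtwqt" (len 15), cursors c1@4 c2@8 c4@12 c3@15, authorship .1.1.2.2...4.33
After op 5 (insert('u')): buffer="iqjtuqqotubvqtuwqtu" (len 19), cursors c1@5 c2@10 c4@15 c3@19, authorship .1.11.2.22...44.333
After op 6 (delete): buffer="iqjtqqotbvqtwqt" (len 15), cursors c1@4 c2@8 c4@12 c3@15, authorship .1.1.2.2...4.33
After op 7 (insert('v')): buffer="iqjtvqqotvbvqtvwqtv" (len 19), cursors c1@5 c2@10 c4@15 c3@19, authorship .1.11.2.22...44.333
After op 8 (insert('p')): buffer="iqjtvpqqotvpbvqtvpwqtvp" (len 23), cursors c1@6 c2@12 c4@18 c3@23, authorship .1.111.2.222...444.3333
Authorship (.=original, N=cursor N): . 1 . 1 1 1 . 2 . 2 2 2 . . . 4 4 4 . 3 3 3 3
Index 17: author = 4

Answer: cursor 4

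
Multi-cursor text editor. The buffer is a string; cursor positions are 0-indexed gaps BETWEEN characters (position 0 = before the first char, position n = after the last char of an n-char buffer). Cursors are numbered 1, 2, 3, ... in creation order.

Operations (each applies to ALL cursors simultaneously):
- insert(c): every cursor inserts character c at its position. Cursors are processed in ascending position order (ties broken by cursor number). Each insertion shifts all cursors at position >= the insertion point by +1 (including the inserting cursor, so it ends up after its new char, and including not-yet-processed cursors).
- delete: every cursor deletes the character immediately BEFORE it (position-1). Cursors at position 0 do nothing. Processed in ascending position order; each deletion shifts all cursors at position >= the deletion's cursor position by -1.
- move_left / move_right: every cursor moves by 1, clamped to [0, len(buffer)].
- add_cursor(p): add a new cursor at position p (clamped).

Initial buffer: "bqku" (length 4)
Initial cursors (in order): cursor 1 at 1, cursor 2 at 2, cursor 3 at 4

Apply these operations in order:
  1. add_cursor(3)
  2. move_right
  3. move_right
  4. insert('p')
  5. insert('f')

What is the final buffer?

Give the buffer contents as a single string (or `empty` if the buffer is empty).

Answer: bqkpfupppfff

Derivation:
After op 1 (add_cursor(3)): buffer="bqku" (len 4), cursors c1@1 c2@2 c4@3 c3@4, authorship ....
After op 2 (move_right): buffer="bqku" (len 4), cursors c1@2 c2@3 c3@4 c4@4, authorship ....
After op 3 (move_right): buffer="bqku" (len 4), cursors c1@3 c2@4 c3@4 c4@4, authorship ....
After op 4 (insert('p')): buffer="bqkpuppp" (len 8), cursors c1@4 c2@8 c3@8 c4@8, authorship ...1.234
After op 5 (insert('f')): buffer="bqkpfupppfff" (len 12), cursors c1@5 c2@12 c3@12 c4@12, authorship ...11.234234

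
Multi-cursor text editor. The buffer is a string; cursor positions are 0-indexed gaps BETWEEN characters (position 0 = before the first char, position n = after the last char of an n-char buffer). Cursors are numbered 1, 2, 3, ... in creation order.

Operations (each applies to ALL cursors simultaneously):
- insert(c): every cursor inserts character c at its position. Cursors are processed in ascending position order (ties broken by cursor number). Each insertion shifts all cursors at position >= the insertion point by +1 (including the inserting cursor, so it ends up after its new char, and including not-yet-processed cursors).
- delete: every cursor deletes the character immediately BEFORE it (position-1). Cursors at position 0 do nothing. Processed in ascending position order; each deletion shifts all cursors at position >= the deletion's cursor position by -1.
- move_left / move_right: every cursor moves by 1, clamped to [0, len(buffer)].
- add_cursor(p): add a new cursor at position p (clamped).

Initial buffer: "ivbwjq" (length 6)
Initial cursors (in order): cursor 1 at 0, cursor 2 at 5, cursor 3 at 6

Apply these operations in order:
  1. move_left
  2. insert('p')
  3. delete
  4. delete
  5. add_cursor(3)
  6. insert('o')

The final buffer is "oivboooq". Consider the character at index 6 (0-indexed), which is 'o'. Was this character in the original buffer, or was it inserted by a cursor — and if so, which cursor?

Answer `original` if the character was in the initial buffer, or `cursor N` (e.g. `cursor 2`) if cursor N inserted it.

Answer: cursor 4

Derivation:
After op 1 (move_left): buffer="ivbwjq" (len 6), cursors c1@0 c2@4 c3@5, authorship ......
After op 2 (insert('p')): buffer="pivbwpjpq" (len 9), cursors c1@1 c2@6 c3@8, authorship 1....2.3.
After op 3 (delete): buffer="ivbwjq" (len 6), cursors c1@0 c2@4 c3@5, authorship ......
After op 4 (delete): buffer="ivbq" (len 4), cursors c1@0 c2@3 c3@3, authorship ....
After op 5 (add_cursor(3)): buffer="ivbq" (len 4), cursors c1@0 c2@3 c3@3 c4@3, authorship ....
After op 6 (insert('o')): buffer="oivboooq" (len 8), cursors c1@1 c2@7 c3@7 c4@7, authorship 1...234.
Authorship (.=original, N=cursor N): 1 . . . 2 3 4 .
Index 6: author = 4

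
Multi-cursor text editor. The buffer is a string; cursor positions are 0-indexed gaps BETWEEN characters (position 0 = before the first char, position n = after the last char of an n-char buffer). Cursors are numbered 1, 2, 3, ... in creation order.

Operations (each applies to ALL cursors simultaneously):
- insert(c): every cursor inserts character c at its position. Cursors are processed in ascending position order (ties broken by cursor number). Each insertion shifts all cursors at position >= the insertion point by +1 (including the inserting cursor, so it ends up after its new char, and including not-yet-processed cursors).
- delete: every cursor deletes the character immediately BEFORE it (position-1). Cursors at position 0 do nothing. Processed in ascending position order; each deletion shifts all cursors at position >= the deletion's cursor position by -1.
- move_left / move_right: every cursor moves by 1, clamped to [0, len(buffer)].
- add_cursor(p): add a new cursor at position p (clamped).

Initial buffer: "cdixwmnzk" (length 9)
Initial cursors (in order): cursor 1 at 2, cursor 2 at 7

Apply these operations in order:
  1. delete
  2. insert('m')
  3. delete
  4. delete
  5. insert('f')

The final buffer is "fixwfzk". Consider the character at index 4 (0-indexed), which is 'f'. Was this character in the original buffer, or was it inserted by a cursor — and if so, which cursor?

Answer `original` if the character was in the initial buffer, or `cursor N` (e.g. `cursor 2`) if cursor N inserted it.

Answer: cursor 2

Derivation:
After op 1 (delete): buffer="cixwmzk" (len 7), cursors c1@1 c2@5, authorship .......
After op 2 (insert('m')): buffer="cmixwmmzk" (len 9), cursors c1@2 c2@7, authorship .1....2..
After op 3 (delete): buffer="cixwmzk" (len 7), cursors c1@1 c2@5, authorship .......
After op 4 (delete): buffer="ixwzk" (len 5), cursors c1@0 c2@3, authorship .....
After op 5 (insert('f')): buffer="fixwfzk" (len 7), cursors c1@1 c2@5, authorship 1...2..
Authorship (.=original, N=cursor N): 1 . . . 2 . .
Index 4: author = 2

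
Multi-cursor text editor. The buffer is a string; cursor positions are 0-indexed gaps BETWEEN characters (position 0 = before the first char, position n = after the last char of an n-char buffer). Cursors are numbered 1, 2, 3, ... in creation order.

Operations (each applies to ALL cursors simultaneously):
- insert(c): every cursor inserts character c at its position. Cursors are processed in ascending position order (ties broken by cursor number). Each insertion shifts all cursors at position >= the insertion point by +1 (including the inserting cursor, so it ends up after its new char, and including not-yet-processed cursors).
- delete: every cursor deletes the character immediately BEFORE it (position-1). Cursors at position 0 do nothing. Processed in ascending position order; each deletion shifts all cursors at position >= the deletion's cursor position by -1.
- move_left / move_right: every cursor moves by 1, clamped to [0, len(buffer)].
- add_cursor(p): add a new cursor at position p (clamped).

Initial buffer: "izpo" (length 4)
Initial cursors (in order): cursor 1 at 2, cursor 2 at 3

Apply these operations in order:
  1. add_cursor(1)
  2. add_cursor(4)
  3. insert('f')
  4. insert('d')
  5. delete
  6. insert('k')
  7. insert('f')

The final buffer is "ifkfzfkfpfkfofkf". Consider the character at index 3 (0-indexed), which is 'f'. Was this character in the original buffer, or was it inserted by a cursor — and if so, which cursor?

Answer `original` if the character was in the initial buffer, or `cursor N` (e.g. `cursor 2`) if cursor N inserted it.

After op 1 (add_cursor(1)): buffer="izpo" (len 4), cursors c3@1 c1@2 c2@3, authorship ....
After op 2 (add_cursor(4)): buffer="izpo" (len 4), cursors c3@1 c1@2 c2@3 c4@4, authorship ....
After op 3 (insert('f')): buffer="ifzfpfof" (len 8), cursors c3@2 c1@4 c2@6 c4@8, authorship .3.1.2.4
After op 4 (insert('d')): buffer="ifdzfdpfdofd" (len 12), cursors c3@3 c1@6 c2@9 c4@12, authorship .33.11.22.44
After op 5 (delete): buffer="ifzfpfof" (len 8), cursors c3@2 c1@4 c2@6 c4@8, authorship .3.1.2.4
After op 6 (insert('k')): buffer="ifkzfkpfkofk" (len 12), cursors c3@3 c1@6 c2@9 c4@12, authorship .33.11.22.44
After op 7 (insert('f')): buffer="ifkfzfkfpfkfofkf" (len 16), cursors c3@4 c1@8 c2@12 c4@16, authorship .333.111.222.444
Authorship (.=original, N=cursor N): . 3 3 3 . 1 1 1 . 2 2 2 . 4 4 4
Index 3: author = 3

Answer: cursor 3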